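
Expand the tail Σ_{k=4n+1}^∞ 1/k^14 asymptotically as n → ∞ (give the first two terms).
Σ_{k>4n} 1/k^14 = 1/(13 · (4n)^13) − 1/(2 · (4n)^14) + O(1/(4n)^15)

Compare to the integral: ∫_{4n}^∞ x^(−14) dx = [−x^(−13)/13]_{4n}^∞ = 1/((14−1)·(4n)^13). The Euler-Maclaurin correction adds −f(4n)/2 = −1/(2·(4n)^14). Euler-Maclaurin then gives
  Σ_{k>4n} 1/k^14 = ∫_{4n}^∞ dx/x^14 − 1/(2·(4n)^14) + O(1/(4n)^15).
(Equivalently this is ζ(14) − Σ_{k≤4n} 1/k^14.)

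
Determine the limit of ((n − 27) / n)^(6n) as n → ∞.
lim = e^(−162)

Rewrite as (1 − 27/n)^(6n). By the standard limit (1 + x/n)^n → e^x, we have (1 − 27/n)^n → e^(−27), and raising to the 6th power gives e^(−162).
More precisely, ln[(1 − 27/n)^(6n)] = 6n · ln(1 − 27/n) = 6n · (-27/n + O(1/n^2)) = -162 + O(1/n) → -162.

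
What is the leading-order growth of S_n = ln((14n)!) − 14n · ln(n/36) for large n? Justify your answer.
S_n ~ 14n · (ln 504 − 1) + O(ln n)

Stirling: ln((14n)!) = 14n ln(14n) − 14n + O(ln n).
  S_n = 14n ln(14n) − 14n − 14n ln(n/36) + O(ln n)
      = 14n ln(14n) − 14n ln n + 14n ln 36 − 14n + O(ln n)
      = 14n ln 14 + 14n ln 36 − 14n + O(ln n)
      = 14n (ln 504 − 1) + O(ln n).
Numerically ln(504) − 1 ≈ 5.2226.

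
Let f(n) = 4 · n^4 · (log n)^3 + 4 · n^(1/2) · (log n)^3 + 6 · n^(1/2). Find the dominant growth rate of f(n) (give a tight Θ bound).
f(n) ∈ Θ(n^4 · (log n)^3)

Compare the terms by growth order. For large n, n^a · (log n)^b dominates n^a' · (log n)^b' iff a > a', or (a = a' and b > b'). Ranking the 3 terms shows the dominant one is 4 · n^4 · (log n)^3. Hence f(n) ∈ Θ(n^4 · (log n)^3).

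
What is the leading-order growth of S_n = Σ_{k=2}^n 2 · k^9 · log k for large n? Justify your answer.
S_n ~ n^10 log n / 5 − n^10 / 50

By integral comparison, S_n = ∫_1^n 2 · x^9 · log x dx + O(n^9 · log n). For the integral, ∫ x^9 log x dx = n^10 log n / 10 − n^10/100 (integration by parts). Hence S_n ~ n^10 log n / 5 − n^10 / 50.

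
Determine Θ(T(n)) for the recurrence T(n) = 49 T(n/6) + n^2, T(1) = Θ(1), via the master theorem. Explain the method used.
T(n) = Θ(n^(log_6 49))

Master theorem: compare f(n) = n^2 to n^(log_6 49) where log_6 49 ≈ 2.172. Since 2 < log_6 49, we have f(n) = O(n^(log_6 49 − ε)) for some ε > 0 — Case 1. Hence T(n) = Θ(n^(log_6 49)).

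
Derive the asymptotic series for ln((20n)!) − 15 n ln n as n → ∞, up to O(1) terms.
ln((20n)!) − 15 n ln n = 5 n ln n + 20(ln 20 − 1) n + (1/2) ln(2π·20n) + O(1/n)

Stirling: ln((20n)!) = 20n ln(20n) − 20n + (1/2) ln(2π·20n) + O(1/n).
Expand 20n ln(20n) = 20n (ln n + ln 20) = 20n ln n + 20n ln 20.
Subtract 15n ln n: leading term is (20 − 15) n ln n = 5 n ln n. The next term is 20n ln 20 − 20n = 20(ln 20 − 1) n. Then the (1/2) ln(2π·20n) correction.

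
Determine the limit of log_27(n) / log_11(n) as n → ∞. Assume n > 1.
lim = ln(11) / ln(27) = log_27(11)

Change of base: log_27(n) = ln n / ln 27 and log_11(n) = ln n / ln 11. The ratio is (ln n / ln 27) · (ln 11 / ln n) = ln 11 / ln 27, a constant independent of n. So the limit is ln 11 / ln 27 = log_27(11).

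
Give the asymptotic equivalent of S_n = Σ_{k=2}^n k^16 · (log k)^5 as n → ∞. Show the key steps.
S_n ~ n^17 · (log n)^5 / 17

By integral comparison, S_n = ∫_1^n x^16 · (log x)^5 dx + O(n^16 · (log n)^5). For the integral, the leading term of ∫_1^n x^16 (log x)^5 dx is n^17/17 · (log n)^5 (by repeated integration by parts; each step lowers the log-exponent and produces a relatively O(1/log n) correction). Hence S_n ~ n^17 · (log n)^5 / 17.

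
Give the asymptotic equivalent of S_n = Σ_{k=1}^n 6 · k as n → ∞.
S_n ~ 3 · n^2

By integral comparison (Euler-Maclaurin), Σ_{k=1}^n 6 · k = 6 · ∫_0^n x^1 dx + O(n) = 6 · n^2/2 = 3 · n^2 + O(n). (Equivalently, Faulhaber's formula gives the same leading term.)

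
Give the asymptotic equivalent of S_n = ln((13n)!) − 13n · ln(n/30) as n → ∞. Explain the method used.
S_n ~ 13n · (ln 390 − 1) + O(ln n)

Stirling: ln((13n)!) = 13n ln(13n) − 13n + O(ln n).
  S_n = 13n ln(13n) − 13n − 13n ln(n/30) + O(ln n)
      = 13n ln(13n) − 13n ln n + 13n ln 30 − 13n + O(ln n)
      = 13n ln 13 + 13n ln 30 − 13n + O(ln n)
      = 13n (ln 390 − 1) + O(ln n).
Numerically ln(390) − 1 ≈ 4.9661.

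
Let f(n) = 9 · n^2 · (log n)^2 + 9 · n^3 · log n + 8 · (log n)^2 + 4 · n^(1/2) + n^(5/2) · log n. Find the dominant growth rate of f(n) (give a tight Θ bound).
f(n) ∈ Θ(n^3 · log n)

Compare the terms by growth order. For large n, n^a · (log n)^b dominates n^a' · (log n)^b' iff a > a', or (a = a' and b > b'). Ranking the 5 terms shows the dominant one is 9 · n^3 · log n. Hence f(n) ∈ Θ(n^3 · log n).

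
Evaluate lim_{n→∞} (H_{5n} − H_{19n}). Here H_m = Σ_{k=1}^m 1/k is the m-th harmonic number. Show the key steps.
lim = ln(5/19)

Euler-Maclaurin gives H_m = ln m + γ + 1/(2m) + O(1/m^2). The γ and O(1/m) terms cancel in the difference:
  H_{5n} − H_{19n} = ln(5n) − ln(19n) + O(1/n) = ln(5/19) + O(1/n).
Hence the limit is ln(5/19).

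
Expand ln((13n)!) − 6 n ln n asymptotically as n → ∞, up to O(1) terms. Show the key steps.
ln((13n)!) − 6 n ln n = 7 n ln n + 13(ln 13 − 1) n + (1/2) ln(2π·13n) + O(1/n)

Stirling: ln((13n)!) = 13n ln(13n) − 13n + (1/2) ln(2π·13n) + O(1/n).
Expand 13n ln(13n) = 13n (ln n + ln 13) = 13n ln n + 13n ln 13.
Subtract 6n ln n: leading term is (13 − 6) n ln n = 7 n ln n. The next term is 13n ln 13 − 13n = 13(ln 13 − 1) n. Then the (1/2) ln(2π·13n) correction.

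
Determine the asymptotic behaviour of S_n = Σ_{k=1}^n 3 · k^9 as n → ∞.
S_n ~ 3 · n^10 / 10

By integral comparison (Euler-Maclaurin), Σ_{k=1}^n 3 · k^9 = 3 · ∫_0^n x^9 dx + O(n^9) = 3 · n^10/10 + O(n^9). (Equivalently, Faulhaber's formula gives the same leading term.)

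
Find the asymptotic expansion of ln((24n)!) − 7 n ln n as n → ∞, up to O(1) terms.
ln((24n)!) − 7 n ln n = 17 n ln n + 24(ln 24 − 1) n + (1/2) ln(2π·24n) + O(1/n)

Stirling: ln((24n)!) = 24n ln(24n) − 24n + (1/2) ln(2π·24n) + O(1/n).
Expand 24n ln(24n) = 24n (ln n + ln 24) = 24n ln n + 24n ln 24.
Subtract 7n ln n: leading term is (24 − 7) n ln n = 17 n ln n. The next term is 24n ln 24 − 24n = 24(ln 24 − 1) n. Then the (1/2) ln(2π·24n) correction.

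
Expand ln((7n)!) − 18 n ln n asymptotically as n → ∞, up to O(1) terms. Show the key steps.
ln((7n)!) − 18 n ln n = −11 n ln n + 7(ln 7 − 1) n + (1/2) ln(2π·7n) + O(1/n)

Stirling: ln((7n)!) = 7n ln(7n) − 7n + (1/2) ln(2π·7n) + O(1/n).
Expand 7n ln(7n) = 7n (ln n + ln 7) = 7n ln n + 7n ln 7.
Subtract 18n ln n: leading term is (7 − 18) n ln n = −11 n ln n. The next term is 7n ln 7 − 7n = 7(ln 7 − 1) n. Then the (1/2) ln(2π·7n) correction.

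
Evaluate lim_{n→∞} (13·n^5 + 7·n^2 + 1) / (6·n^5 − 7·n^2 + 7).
lim = 13/6

For large n the leading n^5 terms dominate both numerator and denominator. Dividing top and bottom by n^5, every other term tends to 0, leaving 13/6.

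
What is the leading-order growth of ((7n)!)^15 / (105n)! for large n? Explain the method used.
((7n)!)^15/(105n)! ~ ((2π·7n)^(14/2) / sqrt(15)) · 15^(−15·7n)  →  0

Write N = 7n. Stirling: N! ~ sqrt(2π N)(N/e)^N and (15N)! ~ sqrt(2π·15N)·(15N/e)^(15N).
  (N!)^15/(15N)! ~ (2π N)^(15/2) (N/e)^(15N) / [sqrt(2π·15N) (15N/e)^(15N)]
     = (2π N)^(15/2) / sqrt(2π·15N) · (N/(15N))^(15N)
     = (2π N)^((15−1)/2) / sqrt(15) · 15^(−15N).
Since 15^15 > 1, the factor 15^(−15N) decays exponentially, so the ratio → 0. Substituting N = 7n gives the stated form.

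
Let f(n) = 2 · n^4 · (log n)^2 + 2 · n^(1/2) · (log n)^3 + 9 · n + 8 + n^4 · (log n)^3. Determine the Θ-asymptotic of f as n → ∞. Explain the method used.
f(n) ∈ Θ(n^4 · (log n)^3)

Compare the terms by growth order. For large n, n^a · (log n)^b dominates n^a' · (log n)^b' iff a > a', or (a = a' and b > b'). Ranking the 5 terms shows the dominant one is n^4 · (log n)^3. Hence f(n) ∈ Θ(n^4 · (log n)^3).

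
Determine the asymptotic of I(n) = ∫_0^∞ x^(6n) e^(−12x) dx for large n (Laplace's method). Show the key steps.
I(n) ~ (sqrt(2π·6n) / 12) · (6n/(12e))^(6n)

Write the integrand as exp(6n ln x − 12x) and set f(x) = 6n ln x − 12x. Then f'(x) = 6n/x − 12 = 0 at x* = 6n/12, and f''(x*) = −6n/x*^2 = −12^2/(6n). Laplace's method (interior maximum) gives
  I(n) ~ e^(f(x*)) · sqrt(2π / |f''(x*)|)
        = exp(6n ln(6n/12) − 6n) · sqrt(2π · 6n / 12^2)
        = (6n/12)^(6n) e^(−6n) · sqrt(2π·6n) / 12
        = (sqrt(2π·6n) / 12) · (6n/(12e))^(6n).
This matches Γ(6n+1)/12^(6n+1) with Stirling applied to Γ.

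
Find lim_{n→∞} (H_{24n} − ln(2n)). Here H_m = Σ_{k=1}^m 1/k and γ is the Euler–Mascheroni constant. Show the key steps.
lim = ln 12 + γ

By Euler-Maclaurin, H_m = ln m + γ + O(1/m). So
  H_{24n} − ln(2n) = ln(24n) + γ − ln(2n) + O(1/n)
                       = ln(24/2) + γ + O(1/n).
Hence the limit is ln(24/2) + γ (= ln 12).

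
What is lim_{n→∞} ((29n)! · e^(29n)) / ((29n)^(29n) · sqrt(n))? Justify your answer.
lim = sqrt(2π·29)

Stirling: (29n)! ~ sqrt(2π·29n) · (29n/e)^(29n). Hence
  (29n)! · e^(29n) / (29n)^(29n) ~ sqrt(2π·29n).
Dividing by sqrt(n): sqrt(2π·29n) / sqrt(n) = sqrt(2π·29) · n^((1−1)/2), so the limit is sqrt(2π·29).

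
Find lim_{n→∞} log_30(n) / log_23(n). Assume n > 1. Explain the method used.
lim = ln(23) / ln(30) = log_30(23)

Change of base: log_30(n) = ln n / ln 30 and log_23(n) = ln n / ln 23. The ratio is (ln n / ln 30) · (ln 23 / ln n) = ln 23 / ln 30, a constant independent of n. So the limit is ln 23 / ln 30 = log_30(23).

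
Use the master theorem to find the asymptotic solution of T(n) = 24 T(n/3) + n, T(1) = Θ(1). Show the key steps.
T(n) = Θ(n^(log_3 24))

Master theorem: compare f(n) = n to n^(log_3 24) where log_3 24 ≈ 2.893. Since 1 < log_3 24, we have f(n) = O(n^(log_3 24 − ε)) for some ε > 0 — Case 1. Hence T(n) = Θ(n^(log_3 24)).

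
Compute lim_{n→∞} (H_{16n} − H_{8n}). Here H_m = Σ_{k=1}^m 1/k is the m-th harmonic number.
lim = ln(16/8) = ln 2

Euler-Maclaurin gives H_m = ln m + γ + 1/(2m) + O(1/m^2). The γ and O(1/m) terms cancel in the difference:
  H_{16n} − H_{8n} = ln(16n) − ln(8n) + O(1/n) = ln(16/8) + O(1/n).
Hence the limit is ln(16/8) = ln 2.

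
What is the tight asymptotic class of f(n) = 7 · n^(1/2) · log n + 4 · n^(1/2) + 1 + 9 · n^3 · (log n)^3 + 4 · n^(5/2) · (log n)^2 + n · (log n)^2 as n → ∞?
f(n) ∈ Θ(n^3 · (log n)^3)

Compare the terms by growth order. For large n, n^a · (log n)^b dominates n^a' · (log n)^b' iff a > a', or (a = a' and b > b'). Ranking the 6 terms shows the dominant one is 9 · n^3 · (log n)^3. Hence f(n) ∈ Θ(n^3 · (log n)^3).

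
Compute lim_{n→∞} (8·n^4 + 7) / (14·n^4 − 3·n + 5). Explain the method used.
lim = 8/14 = 4/7

For large n the leading n^4 terms dominate both numerator and denominator. Dividing top and bottom by n^4, every other term tends to 0, leaving 8/14 = 4/7.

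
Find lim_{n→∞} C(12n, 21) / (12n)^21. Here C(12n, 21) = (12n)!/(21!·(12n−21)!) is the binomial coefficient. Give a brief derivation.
lim = 1/21! = 1/51090942171709440000

With N = 12n → ∞: C(N, 21) / N^21 = [N(N−1)…(N−20)] / (21! · N^21) = (1/21!) · 1 · (1 − 1/(12n)) · … · (1 − 20/(12n)). Each factor → 1 as N → ∞, so the limit is 1/21! = 1/51090942171709440000.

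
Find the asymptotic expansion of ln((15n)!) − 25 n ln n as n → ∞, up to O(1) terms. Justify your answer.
ln((15n)!) − 25 n ln n = −10 n ln n + 15(ln 15 − 1) n + (1/2) ln(2π·15n) + O(1/n)

Stirling: ln((15n)!) = 15n ln(15n) − 15n + (1/2) ln(2π·15n) + O(1/n).
Expand 15n ln(15n) = 15n (ln n + ln 15) = 15n ln n + 15n ln 15.
Subtract 25n ln n: leading term is (15 − 25) n ln n = −10 n ln n. The next term is 15n ln 15 − 15n = 15(ln 15 − 1) n. Then the (1/2) ln(2π·15n) correction.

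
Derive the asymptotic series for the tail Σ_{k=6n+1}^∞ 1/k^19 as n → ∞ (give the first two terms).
Σ_{k>6n} 1/k^19 = 1/(18 · (6n)^18) − 1/(2 · (6n)^19) + O(1/(6n)^20)

Compare to the integral: ∫_{6n}^∞ x^(−19) dx = [−x^(−18)/18]_{6n}^∞ = 1/((19−1)·(6n)^18). The Euler-Maclaurin correction adds −f(6n)/2 = −1/(2·(6n)^19). Euler-Maclaurin then gives
  Σ_{k>6n} 1/k^19 = ∫_{6n}^∞ dx/x^19 − 1/(2·(6n)^19) + O(1/(6n)^20).
(Equivalently this is ζ(19) − Σ_{k≤6n} 1/k^19.)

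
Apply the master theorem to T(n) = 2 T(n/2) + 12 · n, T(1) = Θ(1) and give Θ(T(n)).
T(n) = Θ(n log n)

log_2 2 = 1, and f(n) = 12 · n = Θ(n^(log_2 2)). This is Case 2 of the master theorem: T(n) = Θ(f(n) · log n) = Θ(n log n).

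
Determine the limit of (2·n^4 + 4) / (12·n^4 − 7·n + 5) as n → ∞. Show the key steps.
lim = 2/12 = 1/6

For large n the leading n^4 terms dominate both numerator and denominator. Dividing top and bottom by n^4, every other term tends to 0, leaving 2/12 = 1/6.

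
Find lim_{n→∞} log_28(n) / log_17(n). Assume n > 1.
lim = ln(17) / ln(28) = log_28(17)

Change of base: log_28(n) = ln n / ln 28 and log_17(n) = ln n / ln 17. The ratio is (ln n / ln 28) · (ln 17 / ln n) = ln 17 / ln 28, a constant independent of n. So the limit is ln 17 / ln 28 = log_28(17).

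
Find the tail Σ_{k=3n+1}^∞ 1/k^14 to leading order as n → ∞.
Σ_{k>3n} 1/k^14 ~ 1/(13 · (3n)^13)

Compare to the integral: ∫_{3n}^∞ x^(−14) dx = [−x^(−13)/13]_{3n}^∞ = 1/((14−1)·(3n)^13). Euler-Maclaurin then gives
  Σ_{k>3n} 1/k^14 = ∫_{3n}^∞ dx/x^14 − 1/(2·(3n)^14) + O(1/(3n)^15).
(Equivalently this is ζ(14) − Σ_{k≤3n} 1/k^14.)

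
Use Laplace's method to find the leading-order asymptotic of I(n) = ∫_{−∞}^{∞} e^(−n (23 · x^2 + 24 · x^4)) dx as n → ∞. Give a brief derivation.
I(n) ~ sqrt(π/(23n))

φ(x) = 23 · x^2 + 24 · x^4 has its unique global minimum at x* = 0 (since φ'(x) = 46x + 96x^3 = 0 only at x = 0 for real x with both coefficients positive, and φ → ∞ as |x| → ∞). At x* = 0, φ(0) = 0 and φ''(0) = 46. Laplace's method then gives
  I(n) ~ sqrt(2π / (n · φ''(0))) · e^(−n φ(0)) = sqrt(2π / (46n)) = sqrt(π/(23n)).
The 24 · x^4 term contributes only at subleading order (an O(1/n) relative correction).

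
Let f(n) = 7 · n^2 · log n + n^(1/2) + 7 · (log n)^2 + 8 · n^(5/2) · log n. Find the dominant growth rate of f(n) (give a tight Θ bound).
f(n) ∈ Θ(n^(5/2) · log n)

Compare the terms by growth order. For large n, n^a · (log n)^b dominates n^a' · (log n)^b' iff a > a', or (a = a' and b > b'). Ranking the 4 terms shows the dominant one is 8 · n^(5/2) · log n. Hence f(n) ∈ Θ(n^(5/2) · log n).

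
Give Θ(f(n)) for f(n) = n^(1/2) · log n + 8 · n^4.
f(n) ∈ Θ(n^4)

Compare the terms by growth order. For large n, n^a · (log n)^b dominates n^a' · (log n)^b' iff a > a', or (a = a' and b > b'). Ranking the 2 terms shows the dominant one is 8 · n^4. Hence f(n) ∈ Θ(n^4).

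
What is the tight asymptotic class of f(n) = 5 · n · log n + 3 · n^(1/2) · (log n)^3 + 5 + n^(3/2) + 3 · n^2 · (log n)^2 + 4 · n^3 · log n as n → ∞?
f(n) ∈ Θ(n^3 · log n)

Compare the terms by growth order. For large n, n^a · (log n)^b dominates n^a' · (log n)^b' iff a > a', or (a = a' and b > b'). Ranking the 6 terms shows the dominant one is 4 · n^3 · log n. Hence f(n) ∈ Θ(n^3 · log n).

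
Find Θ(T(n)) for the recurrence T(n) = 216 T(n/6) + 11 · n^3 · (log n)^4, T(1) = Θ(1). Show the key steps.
T(n) = Θ(n^3 · (log n)^5)

Here log_6 216 = 3 and f(n) = 11 · n^3 · (log n)^4 = Θ(n^(log_6 216) · (log n)^4). This is the extended Case 2 of the master theorem (f matches the critical exponent up to log factors), giving T(n) = Θ(n^(log_6 216) · (log n)^(4+1)) = Θ(n^3 · (log n)^5).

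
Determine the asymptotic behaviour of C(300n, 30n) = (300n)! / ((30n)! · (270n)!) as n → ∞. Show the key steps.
C(300n, 30n) ~ (10000000000/387420489)^(30n) · sqrt(5/(9π·30n))

Write N = 30n. Apply Stirling to each factorial:
  (10N)! ~ sqrt(2π·10N) · (10N/e)^(10N),
  N! ~ sqrt(2π N) · (N/e)^N,
  (9N)! ~ sqrt(2π·9N) · (9N/e)^(9N).
The exponential factors combine to (10N)^(10N) / (N^N · (9N)^(9N)) = 10^(10N)/9^(9N) = (10^10/9^9)^N = (10000000000/387420489)^N.
The square-root prefactors combine to sqrt(2π·10N) / (sqrt(2π N)·sqrt(2π·9N)) = sqrt(10 / (2π·9·N)) = sqrt(5/(9π·30n)).
Substituting N = 30n: C(300n, 30n) ~ (10000000000/387420489)^(30n) · sqrt(5/(9π·30n)).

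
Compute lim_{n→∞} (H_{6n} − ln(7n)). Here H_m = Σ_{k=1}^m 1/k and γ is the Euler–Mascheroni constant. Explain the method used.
lim = ln(6/7) + γ

By Euler-Maclaurin, H_m = ln m + γ + O(1/m). So
  H_{6n} − ln(7n) = ln(6n) + γ − ln(7n) + O(1/n)
                       = ln(6/7) + γ + O(1/n).
Hence the limit is ln(6/7) + γ.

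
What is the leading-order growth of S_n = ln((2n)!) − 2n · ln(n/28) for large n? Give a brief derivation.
S_n ~ 2n · (ln 56 − 1) + O(ln n)

Stirling: ln((2n)!) = 2n ln(2n) − 2n + O(ln n).
  S_n = 2n ln(2n) − 2n − 2n ln(n/28) + O(ln n)
      = 2n ln(2n) − 2n ln n + 2n ln 28 − 2n + O(ln n)
      = 2n ln 2 + 2n ln 28 − 2n + O(ln n)
      = 2n (ln 56 − 1) + O(ln n).
Numerically ln(56) − 1 ≈ 3.0254.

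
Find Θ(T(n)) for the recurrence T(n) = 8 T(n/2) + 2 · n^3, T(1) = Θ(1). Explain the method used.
T(n) = Θ(n^3 log n)

log_2 8 = 3, and f(n) = 2 · n^3 = Θ(n^(log_2 8)). This is Case 2 of the master theorem: T(n) = Θ(f(n) · log n) = Θ(n^3 log n).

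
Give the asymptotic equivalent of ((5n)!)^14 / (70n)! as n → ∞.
((5n)!)^14/(70n)! ~ ((2π·5n)^(13/2) / sqrt(14)) · 14^(−14·5n)  →  0

Write N = 5n. Stirling: N! ~ sqrt(2π N)(N/e)^N and (14N)! ~ sqrt(2π·14N)·(14N/e)^(14N).
  (N!)^14/(14N)! ~ (2π N)^(14/2) (N/e)^(14N) / [sqrt(2π·14N) (14N/e)^(14N)]
     = (2π N)^(14/2) / sqrt(2π·14N) · (N/(14N))^(14N)
     = (2π N)^((14−1)/2) / sqrt(14) · 14^(−14N).
Since 14^14 > 1, the factor 14^(−14N) decays exponentially, so the ratio → 0. Substituting N = 5n gives the stated form.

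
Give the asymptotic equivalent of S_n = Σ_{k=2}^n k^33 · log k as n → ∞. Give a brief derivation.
S_n ~ n^34 log n / 34 − n^34 / 1156

By integral comparison, S_n = ∫_1^n x^33 · log x dx + O(n^33 · log n). For the integral, ∫ x^33 log x dx = n^34 log n / 34 − n^34/1156 (integration by parts). Hence S_n ~ n^34 log n / 34 − n^34 / 1156.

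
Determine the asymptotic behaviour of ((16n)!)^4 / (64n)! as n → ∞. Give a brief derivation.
((16n)!)^4/(64n)! ~ ((2π·16n)^(3/2) / 2) · 4^(−4·16n)  →  0

Write N = 16n. Stirling: N! ~ sqrt(2π N)(N/e)^N and (4N)! ~ sqrt(2π·4N)·(4N/e)^(4N).
  (N!)^4/(4N)! ~ (2π N)^(4/2) (N/e)^(4N) / [sqrt(2π·4N) (4N/e)^(4N)]
     = (2π N)^(4/2) / sqrt(2π·4N) · (N/(4N))^(4N)
     = (2π N)^((4−1)/2) / 2 · 4^(−4N).
Since 4^4 > 1, the factor 4^(−4N) decays exponentially, so the ratio → 0. Substituting N = 16n gives the stated form.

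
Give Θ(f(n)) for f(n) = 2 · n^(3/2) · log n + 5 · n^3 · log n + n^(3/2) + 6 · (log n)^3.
f(n) ∈ Θ(n^3 · log n)

Compare the terms by growth order. For large n, n^a · (log n)^b dominates n^a' · (log n)^b' iff a > a', or (a = a' and b > b'). Ranking the 4 terms shows the dominant one is 5 · n^3 · log n. Hence f(n) ∈ Θ(n^3 · log n).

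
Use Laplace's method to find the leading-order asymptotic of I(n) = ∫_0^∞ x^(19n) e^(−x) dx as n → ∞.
I(n) ~ sqrt(2π·19n) · (19n/e)^(19n)

Write the integrand as exp(19n ln x − x) and set f(x) = 19n ln x − x. Then f'(x) = 19n/x − 1 = 0 at x* = 19n, and f''(x*) = −19n/x*^2 = −1/(19n). Laplace's method (interior maximum) gives
  I(n) ~ e^(f(x*)) · sqrt(2π / |f''(x*)|)
        = exp(19n ln(19n) − 19n) · sqrt(2π · 19n)
        = (19n)^(19n) e^(−19n) · sqrt(2π·19n)
        = sqrt(2π·19n) · (19n/e)^(19n).
This matches Γ(19n+1) with Stirling applied to Γ.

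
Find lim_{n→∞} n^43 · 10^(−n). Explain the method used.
lim = 0

Exponentials with base > 1 dominate every fixed polynomial: for any fixed c, n^c / 10^n → 0 as n → ∞ (e.g. by the ratio test, or by writing 10^n = e^(n ln 10) and noting e^(n ln 10) / n^c → ∞). Hence n^43 · 10^(−n) = n^43 / 10^n → 0.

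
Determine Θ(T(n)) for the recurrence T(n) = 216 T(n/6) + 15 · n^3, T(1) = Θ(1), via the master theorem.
T(n) = Θ(n^3 log n)

log_6 216 = 3, and f(n) = 15 · n^3 = Θ(n^(log_6 216)). This is Case 2 of the master theorem: T(n) = Θ(f(n) · log n) = Θ(n^3 log n).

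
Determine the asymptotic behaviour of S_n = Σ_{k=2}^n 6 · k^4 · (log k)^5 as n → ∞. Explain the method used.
S_n ~ 6 · n^5 · (log n)^5 / 5

By integral comparison, S_n = ∫_1^n 6 · x^4 · (log x)^5 dx + O(n^4 · (log n)^5). For the integral, the leading term of ∫_1^n x^4 (log x)^5 dx is n^5/5 · (log n)^5 (by repeated integration by parts; each step lowers the log-exponent and produces a relatively O(1/log n) correction). Hence S_n ~ 6 · n^5 · (log n)^5 / 5.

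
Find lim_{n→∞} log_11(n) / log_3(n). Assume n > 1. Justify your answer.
lim = ln(3) / ln(11) = log_11(3)

Change of base: log_11(n) = ln n / ln 11 and log_3(n) = ln n / ln 3. The ratio is (ln n / ln 11) · (ln 3 / ln n) = ln 3 / ln 11, a constant independent of n. So the limit is ln 3 / ln 11 = log_11(3).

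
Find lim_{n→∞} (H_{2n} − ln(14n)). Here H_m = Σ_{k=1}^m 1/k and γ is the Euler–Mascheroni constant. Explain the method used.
lim = −ln 7 + γ

By Euler-Maclaurin, H_m = ln m + γ + O(1/m). So
  H_{2n} − ln(14n) = ln(2n) + γ − ln(14n) + O(1/n)
                       = ln(2/14) + γ + O(1/n).
Hence the limit is ln(2/14) + γ (= −ln 7).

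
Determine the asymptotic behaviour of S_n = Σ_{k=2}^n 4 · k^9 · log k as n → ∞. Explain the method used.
S_n ~ 2 · n^10 log n / 5 − n^10 / 25

By integral comparison, S_n = ∫_1^n 4 · x^9 · log x dx + O(n^9 · log n). For the integral, ∫ x^9 log x dx = n^10 log n / 10 − n^10/100 (integration by parts). Hence S_n ~ 2 · n^10 log n / 5 − n^10 / 25.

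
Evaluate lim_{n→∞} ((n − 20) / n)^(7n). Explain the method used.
lim = e^(−140)

Rewrite as (1 − 20/n)^(7n). By the standard limit (1 + x/n)^n → e^x, we have (1 − 20/n)^n → e^(−20), and raising to the 7th power gives e^(−140).
More precisely, ln[(1 − 20/n)^(7n)] = 7n · ln(1 − 20/n) = 7n · (-20/n + O(1/n^2)) = -140 + O(1/n) → -140.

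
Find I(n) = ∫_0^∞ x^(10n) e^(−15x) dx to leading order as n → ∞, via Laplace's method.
I(n) ~ (sqrt(2π·10n) / 15) · (10n/(15e))^(10n)

Write the integrand as exp(10n ln x − 15x) and set f(x) = 10n ln x − 15x. Then f'(x) = 10n/x − 15 = 0 at x* = 10n/15, and f''(x*) = −10n/x*^2 = −15^2/(10n). Laplace's method (interior maximum) gives
  I(n) ~ e^(f(x*)) · sqrt(2π / |f''(x*)|)
        = exp(10n ln(10n/15) − 10n) · sqrt(2π · 10n / 15^2)
        = (10n/15)^(10n) e^(−10n) · sqrt(2π·10n) / 15
        = (sqrt(2π·10n) / 15) · (10n/(15e))^(10n).
This matches Γ(10n+1)/15^(10n+1) with Stirling applied to Γ.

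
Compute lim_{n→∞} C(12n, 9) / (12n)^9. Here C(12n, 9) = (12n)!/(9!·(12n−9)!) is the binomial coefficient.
lim = 1/9! = 1/362880

With N = 12n → ∞: C(N, 9) / N^9 = [N(N−1)…(N−8)] / (9! · N^9) = (1/9!) · 1 · (1 − 1/(12n)) · … · (1 − 8/(12n)). Each factor → 1 as N → ∞, so the limit is 1/9! = 1/362880.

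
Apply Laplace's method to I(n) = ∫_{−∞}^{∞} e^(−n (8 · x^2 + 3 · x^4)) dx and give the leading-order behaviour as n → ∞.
I(n) ~ sqrt(π/(8n))

φ(x) = 8 · x^2 + 3 · x^4 has its unique global minimum at x* = 0 (since φ'(x) = 16x + 12x^3 = 0 only at x = 0 for real x with both coefficients positive, and φ → ∞ as |x| → ∞). At x* = 0, φ(0) = 0 and φ''(0) = 16. Laplace's method then gives
  I(n) ~ sqrt(2π / (n · φ''(0))) · e^(−n φ(0)) = sqrt(2π / (16n)) = sqrt(π/(8n)).
The 3 · x^4 term contributes only at subleading order (an O(1/n) relative correction).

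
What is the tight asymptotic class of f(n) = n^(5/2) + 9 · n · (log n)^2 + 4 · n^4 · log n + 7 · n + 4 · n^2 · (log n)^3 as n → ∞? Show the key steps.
f(n) ∈ Θ(n^4 · log n)

Compare the terms by growth order. For large n, n^a · (log n)^b dominates n^a' · (log n)^b' iff a > a', or (a = a' and b > b'). Ranking the 5 terms shows the dominant one is 4 · n^4 · log n. Hence f(n) ∈ Θ(n^4 · log n).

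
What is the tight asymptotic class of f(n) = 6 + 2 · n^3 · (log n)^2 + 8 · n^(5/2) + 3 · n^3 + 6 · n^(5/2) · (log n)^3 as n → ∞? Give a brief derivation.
f(n) ∈ Θ(n^3 · (log n)^2)

Compare the terms by growth order. For large n, n^a · (log n)^b dominates n^a' · (log n)^b' iff a > a', or (a = a' and b > b'). Ranking the 5 terms shows the dominant one is 2 · n^3 · (log n)^2. Hence f(n) ∈ Θ(n^3 · (log n)^2).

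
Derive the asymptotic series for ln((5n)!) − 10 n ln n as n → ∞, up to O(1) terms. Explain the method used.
ln((5n)!) − 10 n ln n = −5 n ln n + 5(ln 5 − 1) n + (1/2) ln(2π·5n) + O(1/n)

Stirling: ln((5n)!) = 5n ln(5n) − 5n + (1/2) ln(2π·5n) + O(1/n).
Expand 5n ln(5n) = 5n (ln n + ln 5) = 5n ln n + 5n ln 5.
Subtract 10n ln n: leading term is (5 − 10) n ln n = −5 n ln n. The next term is 5n ln 5 − 5n = 5(ln 5 − 1) n. Then the (1/2) ln(2π·5n) correction.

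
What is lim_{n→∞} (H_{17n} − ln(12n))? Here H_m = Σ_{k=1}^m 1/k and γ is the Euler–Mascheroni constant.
lim = ln(17/12) + γ

By Euler-Maclaurin, H_m = ln m + γ + O(1/m). So
  H_{17n} − ln(12n) = ln(17n) + γ − ln(12n) + O(1/n)
                       = ln(17/12) + γ + O(1/n).
Hence the limit is ln(17/12) + γ.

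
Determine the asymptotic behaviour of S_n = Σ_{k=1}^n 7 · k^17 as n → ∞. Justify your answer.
S_n ~ 7 · n^18 / 18

By integral comparison (Euler-Maclaurin), Σ_{k=1}^n 7 · k^17 = 7 · ∫_0^n x^17 dx + O(n^17) = 7 · n^18/18 + O(n^17). (Equivalently, Faulhaber's formula gives the same leading term.)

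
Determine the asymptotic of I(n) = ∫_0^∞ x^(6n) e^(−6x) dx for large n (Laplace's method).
I(n) ~ (sqrt(2π·6n) / 6) · (6n/(6e))^(6n)

Write the integrand as exp(6n ln x − 6x) and set f(x) = 6n ln x − 6x. Then f'(x) = 6n/x − 6 = 0 at x* = 6n/6, and f''(x*) = −6n/x*^2 = −6^2/(6n). Laplace's method (interior maximum) gives
  I(n) ~ e^(f(x*)) · sqrt(2π / |f''(x*)|)
        = exp(6n ln(6n/6) − 6n) · sqrt(2π · 6n / 6^2)
        = (6n/6)^(6n) e^(−6n) · sqrt(2π·6n) / 6
        = (sqrt(2π·6n) / 6) · (6n/(6e))^(6n).
This matches Γ(6n+1)/6^(6n+1) with Stirling applied to Γ.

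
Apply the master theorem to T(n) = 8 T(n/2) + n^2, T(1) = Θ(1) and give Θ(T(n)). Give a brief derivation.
T(n) = Θ(n^3)

Master theorem: compare f(n) = n^2 to n^(log_2 8) where log_2 8 = 3. Since 2 < log_2 8, we have f(n) = O(n^(log_2 8 − ε)) for some ε > 0 — Case 1. Hence T(n) = Θ(n^(log_2 8)) = Θ(n^3).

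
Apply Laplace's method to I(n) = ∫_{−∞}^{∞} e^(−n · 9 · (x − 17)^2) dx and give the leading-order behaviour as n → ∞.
I(n) = sqrt(π/(9n))

Here φ(x) = 9 · (x − 17)^2 has its unique minimum at x* = 17 with φ(x*) = 0 and φ''(x*) = 18. Laplace's method gives
  I(n) ~ e^(−n φ(x*)) · sqrt(2π / (n · φ''(x*))) = sqrt(2π / (18n)) = sqrt(π/(9n)).
This is exact: substituting u = (x − 17)·sqrt(9n) gives I(n) = (1/sqrt(9n)) ∫_{−∞}^{∞} e^(−u^2) du = sqrt(π/(9n)).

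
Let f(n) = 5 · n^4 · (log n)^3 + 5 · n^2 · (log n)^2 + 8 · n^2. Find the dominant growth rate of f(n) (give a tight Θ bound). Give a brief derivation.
f(n) ∈ Θ(n^4 · (log n)^3)

Compare the terms by growth order. For large n, n^a · (log n)^b dominates n^a' · (log n)^b' iff a > a', or (a = a' and b > b'). Ranking the 3 terms shows the dominant one is 5 · n^4 · (log n)^3. Hence f(n) ∈ Θ(n^4 · (log n)^3).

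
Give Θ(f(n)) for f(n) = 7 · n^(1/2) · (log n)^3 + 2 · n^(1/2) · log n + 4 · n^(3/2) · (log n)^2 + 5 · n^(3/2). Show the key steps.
f(n) ∈ Θ(n^(3/2) · (log n)^2)

Compare the terms by growth order. For large n, n^a · (log n)^b dominates n^a' · (log n)^b' iff a > a', or (a = a' and b > b'). Ranking the 4 terms shows the dominant one is 4 · n^(3/2) · (log n)^2. Hence f(n) ∈ Θ(n^(3/2) · (log n)^2).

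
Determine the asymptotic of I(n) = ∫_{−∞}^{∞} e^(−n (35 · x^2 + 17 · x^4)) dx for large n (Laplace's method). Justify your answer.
I(n) ~ sqrt(π/(35n))

φ(x) = 35 · x^2 + 17 · x^4 has its unique global minimum at x* = 0 (since φ'(x) = 70x + 68x^3 = 0 only at x = 0 for real x with both coefficients positive, and φ → ∞ as |x| → ∞). At x* = 0, φ(0) = 0 and φ''(0) = 70. Laplace's method then gives
  I(n) ~ sqrt(2π / (n · φ''(0))) · e^(−n φ(0)) = sqrt(2π / (70n)) = sqrt(π/(35n)).
The 17 · x^4 term contributes only at subleading order (an O(1/n) relative correction).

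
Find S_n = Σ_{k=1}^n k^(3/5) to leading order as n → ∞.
S_n ~ (5/8) · n^(8/5)

Integral comparison: Σ_{k=1}^n k^(3/5) = ∫_0^n x^(3/5) dx + O(n^(3/5)). The integral is n^(1 + 3/5) / (1 + 3/5) = n^((3+5)/5) / ((3+5)/5) = (5/8) · n^(8/5).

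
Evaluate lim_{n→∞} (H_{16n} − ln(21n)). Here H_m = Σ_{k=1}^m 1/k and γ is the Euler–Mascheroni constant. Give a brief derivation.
lim = ln(16/21) + γ

By Euler-Maclaurin, H_m = ln m + γ + O(1/m). So
  H_{16n} − ln(21n) = ln(16n) + γ − ln(21n) + O(1/n)
                       = ln(16/21) + γ + O(1/n).
Hence the limit is ln(16/21) + γ.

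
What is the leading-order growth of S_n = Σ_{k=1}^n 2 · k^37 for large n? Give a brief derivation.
S_n ~ n^38 / 19

By integral comparison (Euler-Maclaurin), Σ_{k=1}^n 2 · k^37 = 2 · ∫_0^n x^37 dx + O(n^37) = 2 · n^38/38 = n^38 / 19 + O(n^37). (Equivalently, Faulhaber's formula gives the same leading term.)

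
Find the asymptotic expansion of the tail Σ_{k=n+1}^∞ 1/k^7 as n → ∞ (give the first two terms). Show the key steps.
Σ_{k>n} 1/k^7 = 1/(6 · n^6) − 1/(2 · n^7) + O(1/n^8)

Compare to the integral: ∫_{n}^∞ x^(−7) dx = [−x^(−6)/6]_{n}^∞ = 1/((7−1)·n^6). The Euler-Maclaurin correction adds −f(n)/2 = −1/(2·n^7). Euler-Maclaurin then gives
  Σ_{k>n} 1/k^7 = ∫_{n}^∞ dx/x^7 − 1/(2·n^7) + O(1/n^8).
(Equivalently this is ζ(7) − Σ_{k≤n} 1/k^7.)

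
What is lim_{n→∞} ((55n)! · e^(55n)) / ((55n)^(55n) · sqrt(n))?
lim = sqrt(2π·55)

Stirling: (55n)! ~ sqrt(2π·55n) · (55n/e)^(55n). Hence
  (55n)! · e^(55n) / (55n)^(55n) ~ sqrt(2π·55n).
Dividing by sqrt(n): sqrt(2π·55n) / sqrt(n) = sqrt(2π·55) · n^((1−1)/2), so the limit is sqrt(2π·55).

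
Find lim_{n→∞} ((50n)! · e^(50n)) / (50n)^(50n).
lim = ∞

Stirling: (50n)! ~ sqrt(2π·50n) · (50n/e)^(50n). Hence
  (50n)! · e^(50n) / (50n)^(50n) ~ sqrt(2π·50n) = sqrt(2π·50) · sqrt(n) → ∞.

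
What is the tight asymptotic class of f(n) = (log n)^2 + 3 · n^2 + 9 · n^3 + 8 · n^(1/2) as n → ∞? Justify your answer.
f(n) ∈ Θ(n^3)

Compare the terms by growth order. For large n, n^a · (log n)^b dominates n^a' · (log n)^b' iff a > a', or (a = a' and b > b'). Ranking the 4 terms shows the dominant one is 9 · n^3. Hence f(n) ∈ Θ(n^3).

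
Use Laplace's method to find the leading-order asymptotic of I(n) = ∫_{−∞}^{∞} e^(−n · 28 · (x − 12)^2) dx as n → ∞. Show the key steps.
I(n) = sqrt(π/(28n))

Here φ(x) = 28 · (x − 12)^2 has its unique minimum at x* = 12 with φ(x*) = 0 and φ''(x*) = 56. Laplace's method gives
  I(n) ~ e^(−n φ(x*)) · sqrt(2π / (n · φ''(x*))) = sqrt(2π / (56n)) = sqrt(π/(28n)).
This is exact: substituting u = (x − 12)·sqrt(28n) gives I(n) = (1/sqrt(28n)) ∫_{−∞}^{∞} e^(−u^2) du = sqrt(π/(28n)).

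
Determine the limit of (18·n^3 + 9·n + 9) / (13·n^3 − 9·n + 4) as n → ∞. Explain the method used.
lim = 18/13

For large n the leading n^3 terms dominate both numerator and denominator. Dividing top and bottom by n^3, every other term tends to 0, leaving 18/13.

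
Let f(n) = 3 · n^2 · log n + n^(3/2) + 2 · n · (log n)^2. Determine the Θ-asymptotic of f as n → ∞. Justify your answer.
f(n) ∈ Θ(n^2 · log n)

Compare the terms by growth order. For large n, n^a · (log n)^b dominates n^a' · (log n)^b' iff a > a', or (a = a' and b > b'). Ranking the 3 terms shows the dominant one is 3 · n^2 · log n. Hence f(n) ∈ Θ(n^2 · log n).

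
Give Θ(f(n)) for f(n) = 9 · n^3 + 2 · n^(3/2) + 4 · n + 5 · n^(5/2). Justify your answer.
f(n) ∈ Θ(n^3)

Compare the terms by growth order. For large n, n^a · (log n)^b dominates n^a' · (log n)^b' iff a > a', or (a = a' and b > b'). Ranking the 4 terms shows the dominant one is 9 · n^3. Hence f(n) ∈ Θ(n^3).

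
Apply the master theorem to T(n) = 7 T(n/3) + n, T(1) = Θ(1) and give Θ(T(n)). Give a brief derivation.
T(n) = Θ(n^(log_3 7))

Master theorem: compare f(n) = n to n^(log_3 7) where log_3 7 ≈ 1.771. Since 1 < log_3 7, we have f(n) = O(n^(log_3 7 − ε)) for some ε > 0 — Case 1. Hence T(n) = Θ(n^(log_3 7)).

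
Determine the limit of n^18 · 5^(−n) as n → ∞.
lim = 0

Exponentials with base > 1 dominate every fixed polynomial: for any fixed c, n^c / 5^n → 0 as n → ∞ (e.g. by the ratio test, or by writing 5^n = e^(n ln 5) and noting e^(n ln 5) / n^c → ∞). Hence n^18 · 5^(−n) = n^18 / 5^n → 0.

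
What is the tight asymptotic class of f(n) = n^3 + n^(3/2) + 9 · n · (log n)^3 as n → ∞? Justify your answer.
f(n) ∈ Θ(n^3)

Compare the terms by growth order. For large n, n^a · (log n)^b dominates n^a' · (log n)^b' iff a > a', or (a = a' and b > b'). Ranking the 3 terms shows the dominant one is n^3. Hence f(n) ∈ Θ(n^3).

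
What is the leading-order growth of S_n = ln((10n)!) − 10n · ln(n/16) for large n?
S_n ~ 10n · (ln 160 − 1) + O(ln n)

Stirling: ln((10n)!) = 10n ln(10n) − 10n + O(ln n).
  S_n = 10n ln(10n) − 10n − 10n ln(n/16) + O(ln n)
      = 10n ln(10n) − 10n ln n + 10n ln 16 − 10n + O(ln n)
      = 10n ln 10 + 10n ln 16 − 10n + O(ln n)
      = 10n (ln 160 − 1) + O(ln n).
Numerically ln(160) − 1 ≈ 4.0752.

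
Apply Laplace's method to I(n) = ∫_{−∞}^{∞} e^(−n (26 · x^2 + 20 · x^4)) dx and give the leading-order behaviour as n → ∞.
I(n) ~ sqrt(π/(26n))

φ(x) = 26 · x^2 + 20 · x^4 has its unique global minimum at x* = 0 (since φ'(x) = 52x + 80x^3 = 0 only at x = 0 for real x with both coefficients positive, and φ → ∞ as |x| → ∞). At x* = 0, φ(0) = 0 and φ''(0) = 52. Laplace's method then gives
  I(n) ~ sqrt(2π / (n · φ''(0))) · e^(−n φ(0)) = sqrt(2π / (52n)) = sqrt(π/(26n)).
The 20 · x^4 term contributes only at subleading order (an O(1/n) relative correction).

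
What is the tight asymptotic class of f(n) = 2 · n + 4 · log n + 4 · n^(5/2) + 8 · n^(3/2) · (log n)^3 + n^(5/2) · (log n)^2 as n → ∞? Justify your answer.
f(n) ∈ Θ(n^(5/2) · (log n)^2)

Compare the terms by growth order. For large n, n^a · (log n)^b dominates n^a' · (log n)^b' iff a > a', or (a = a' and b > b'). Ranking the 5 terms shows the dominant one is n^(5/2) · (log n)^2. Hence f(n) ∈ Θ(n^(5/2) · (log n)^2).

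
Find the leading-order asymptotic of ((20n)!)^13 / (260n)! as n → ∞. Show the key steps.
((20n)!)^13/(260n)! ~ ((2π·20n)^(12/2) / sqrt(13)) · 13^(−13·20n)  →  0

Write N = 20n. Stirling: N! ~ sqrt(2π N)(N/e)^N and (13N)! ~ sqrt(2π·13N)·(13N/e)^(13N).
  (N!)^13/(13N)! ~ (2π N)^(13/2) (N/e)^(13N) / [sqrt(2π·13N) (13N/e)^(13N)]
     = (2π N)^(13/2) / sqrt(2π·13N) · (N/(13N))^(13N)
     = (2π N)^((13−1)/2) / sqrt(13) · 13^(−13N).
Since 13^13 > 1, the factor 13^(−13N) decays exponentially, so the ratio → 0. Substituting N = 20n gives the stated form.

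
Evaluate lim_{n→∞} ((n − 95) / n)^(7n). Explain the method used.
lim = e^(−665)

Rewrite as (1 − 95/n)^(7n). By the standard limit (1 + x/n)^n → e^x, we have (1 − 95/n)^n → e^(−95), and raising to the 7th power gives e^(−665).
More precisely, ln[(1 − 95/n)^(7n)] = 7n · ln(1 − 95/n) = 7n · (-95/n + O(1/n^2)) = -665 + O(1/n) → -665.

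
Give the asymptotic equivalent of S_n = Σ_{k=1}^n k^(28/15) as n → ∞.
S_n ~ (15/43) · n^(43/15)

Integral comparison: Σ_{k=1}^n k^(28/15) = ∫_0^n x^(28/15) dx + O(n^(28/15)). The integral is n^(1 + 28/15) / (1 + 28/15) = n^((28+15)/15) / ((28+15)/15) = (15/43) · n^(43/15).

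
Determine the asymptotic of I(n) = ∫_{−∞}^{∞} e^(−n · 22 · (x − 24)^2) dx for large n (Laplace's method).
I(n) = sqrt(π/(22n))

Here φ(x) = 22 · (x − 24)^2 has its unique minimum at x* = 24 with φ(x*) = 0 and φ''(x*) = 44. Laplace's method gives
  I(n) ~ e^(−n φ(x*)) · sqrt(2π / (n · φ''(x*))) = sqrt(2π / (44n)) = sqrt(π/(22n)).
This is exact: substituting u = (x − 24)·sqrt(22n) gives I(n) = (1/sqrt(22n)) ∫_{−∞}^{∞} e^(−u^2) du = sqrt(π/(22n)).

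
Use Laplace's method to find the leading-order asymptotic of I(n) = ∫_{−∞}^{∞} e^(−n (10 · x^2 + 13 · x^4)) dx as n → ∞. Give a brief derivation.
I(n) ~ sqrt(π/(10n))

φ(x) = 10 · x^2 + 13 · x^4 has its unique global minimum at x* = 0 (since φ'(x) = 20x + 52x^3 = 0 only at x = 0 for real x with both coefficients positive, and φ → ∞ as |x| → ∞). At x* = 0, φ(0) = 0 and φ''(0) = 20. Laplace's method then gives
  I(n) ~ sqrt(2π / (n · φ''(0))) · e^(−n φ(0)) = sqrt(2π / (20n)) = sqrt(π/(10n)).
The 13 · x^4 term contributes only at subleading order (an O(1/n) relative correction).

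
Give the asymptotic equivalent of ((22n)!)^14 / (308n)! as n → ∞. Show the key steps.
((22n)!)^14/(308n)! ~ ((2π·22n)^(13/2) / sqrt(14)) · 14^(−14·22n)  →  0

Write N = 22n. Stirling: N! ~ sqrt(2π N)(N/e)^N and (14N)! ~ sqrt(2π·14N)·(14N/e)^(14N).
  (N!)^14/(14N)! ~ (2π N)^(14/2) (N/e)^(14N) / [sqrt(2π·14N) (14N/e)^(14N)]
     = (2π N)^(14/2) / sqrt(2π·14N) · (N/(14N))^(14N)
     = (2π N)^((14−1)/2) / sqrt(14) · 14^(−14N).
Since 14^14 > 1, the factor 14^(−14N) decays exponentially, so the ratio → 0. Substituting N = 22n gives the stated form.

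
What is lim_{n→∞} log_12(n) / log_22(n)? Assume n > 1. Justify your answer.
lim = ln(22) / ln(12) = log_12(22)

Change of base: log_12(n) = ln n / ln 12 and log_22(n) = ln n / ln 22. The ratio is (ln n / ln 12) · (ln 22 / ln n) = ln 22 / ln 12, a constant independent of n. So the limit is ln 22 / ln 12 = log_12(22).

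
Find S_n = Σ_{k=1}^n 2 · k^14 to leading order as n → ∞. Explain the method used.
S_n ~ 2 · n^15 / 15

By integral comparison (Euler-Maclaurin), Σ_{k=1}^n 2 · k^14 = 2 · ∫_0^n x^14 dx + O(n^14) = 2 · n^15/15 + O(n^14). (Equivalently, Faulhaber's formula gives the same leading term.)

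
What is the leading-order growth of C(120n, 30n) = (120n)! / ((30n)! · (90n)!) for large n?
C(120n, 30n) ~ (256/27)^(30n) · sqrt(2/(3π·30n))

Write N = 30n. Apply Stirling to each factorial:
  (4N)! ~ sqrt(2π·4N) · (4N/e)^(4N),
  N! ~ sqrt(2π N) · (N/e)^N,
  (3N)! ~ sqrt(2π·3N) · (3N/e)^(3N).
The exponential factors combine to (4N)^(4N) / (N^N · (3N)^(3N)) = 4^(4N)/3^(3N) = (4^4/3^3)^N = (256/27)^N.
The square-root prefactors combine to sqrt(2π·4N) / (sqrt(2π N)·sqrt(2π·3N)) = sqrt(4 / (2π·3·N)) = sqrt(2/(3π·30n)).
Substituting N = 30n: C(120n, 30n) ~ (256/27)^(30n) · sqrt(2/(3π·30n)).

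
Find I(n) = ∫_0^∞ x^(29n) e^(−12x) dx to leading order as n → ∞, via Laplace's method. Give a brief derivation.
I(n) ~ (sqrt(2π·29n) / 12) · (29n/(12e))^(29n)

Write the integrand as exp(29n ln x − 12x) and set f(x) = 29n ln x − 12x. Then f'(x) = 29n/x − 12 = 0 at x* = 29n/12, and f''(x*) = −29n/x*^2 = −12^2/(29n). Laplace's method (interior maximum) gives
  I(n) ~ e^(f(x*)) · sqrt(2π / |f''(x*)|)
        = exp(29n ln(29n/12) − 29n) · sqrt(2π · 29n / 12^2)
        = (29n/12)^(29n) e^(−29n) · sqrt(2π·29n) / 12
        = (sqrt(2π·29n) / 12) · (29n/(12e))^(29n).
This matches Γ(29n+1)/12^(29n+1) with Stirling applied to Γ.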